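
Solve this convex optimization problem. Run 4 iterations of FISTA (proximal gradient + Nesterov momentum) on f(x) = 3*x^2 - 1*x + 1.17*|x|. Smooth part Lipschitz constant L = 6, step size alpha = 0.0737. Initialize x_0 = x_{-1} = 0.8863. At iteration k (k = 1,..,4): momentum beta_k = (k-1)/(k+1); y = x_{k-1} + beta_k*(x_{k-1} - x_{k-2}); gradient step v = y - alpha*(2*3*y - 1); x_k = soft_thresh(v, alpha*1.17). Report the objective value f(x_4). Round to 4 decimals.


FISTA on f(x) = 3*x^2 - 1*x + 1.17*|x|
L = 6, alpha = 0.0737
Iteration 1: beta = 0.0, y = 0.8863 + 0.0*(0.8863 - 0.8863) = 0.8863
  grad(y) = 4.3178, v = y - alpha*grad = 0.5681
  prox(v) = soft_thresh(0.5681, 0.0862) = 0.4818
Iteration 2: beta = 0.3333, y = 0.4818 + 0.3333*(0.4818 - 0.8863) = 0.347
  grad(y) = 1.0822, v = y - alpha*grad = 0.2673
  prox(v) = soft_thresh(0.2673, 0.0862) = 0.181
Iteration 3: beta = 0.5, y = 0.181 + 0.5*(0.181 - 0.4818) = 0.0306
  grad(y) = -0.8161, v = y - alpha*grad = 0.0908
  prox(v) = soft_thresh(0.0908, 0.0862) = 0.0046
Iteration 4: beta = 0.6, y = 0.0046 + 0.6*(0.0046 - 0.181) = -0.1013
  grad(y) = -1.6079, v = y - alpha*grad = 0.0172
  prox(v) = soft_thresh(0.0172, 0.0862) = 0.0
f(x_4) = 3*0.0^2 - 1*0.0 + 1.17*|0.0| = 0.0


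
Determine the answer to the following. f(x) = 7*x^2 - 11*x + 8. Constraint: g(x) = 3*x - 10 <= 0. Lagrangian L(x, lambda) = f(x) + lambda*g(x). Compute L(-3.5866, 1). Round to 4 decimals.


Step 1: Evaluate f(x).
f(-3.5866) = 7*(-3.5866)^2 - 11*(-3.5866) + 8 = 137.4985
Step 2: Evaluate g(x).
g(-3.5866) = 3*-3.5866 - 10 = -20.7598
Step 3: Compute Lagrangian.
L = 137.4985 + 1*-20.7598 = 116.7387


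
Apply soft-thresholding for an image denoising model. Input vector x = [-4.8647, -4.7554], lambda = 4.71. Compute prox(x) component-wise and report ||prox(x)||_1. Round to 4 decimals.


Soft-thresholding with lambda = 4.71:
prox(-4.8647) = sign(-4.8647)*max(|-4.8647| - 4.71, 0) = -0.1547
prox(-4.7554) = sign(-4.7554)*max(|-4.7554| - 4.71, 0) = -0.0454
prox(x) = [-0.1547, -0.0454]
||prox(x)||_1 = 0.1547 + 0.0454 = 0.2001


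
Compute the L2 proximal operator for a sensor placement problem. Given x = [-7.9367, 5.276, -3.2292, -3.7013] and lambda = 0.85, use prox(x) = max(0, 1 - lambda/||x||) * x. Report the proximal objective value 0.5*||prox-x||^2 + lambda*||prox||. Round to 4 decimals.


Step 1: Compute ||x||.
||x|| = 10.7217
Step 2: Compute scaling factor.
scale = max(0, 1 - 0.85/10.7217) = 0.9207
Step 3: prox(x) = [-7.3075, 4.8577, -2.9732, -3.4079]
||prox(x)|| = 9.8717
Step 4: Proximal objective.
0.5*||prox-x||^2 = 0.3613
lambda*||prox|| = 8.3909
Total = 8.7522


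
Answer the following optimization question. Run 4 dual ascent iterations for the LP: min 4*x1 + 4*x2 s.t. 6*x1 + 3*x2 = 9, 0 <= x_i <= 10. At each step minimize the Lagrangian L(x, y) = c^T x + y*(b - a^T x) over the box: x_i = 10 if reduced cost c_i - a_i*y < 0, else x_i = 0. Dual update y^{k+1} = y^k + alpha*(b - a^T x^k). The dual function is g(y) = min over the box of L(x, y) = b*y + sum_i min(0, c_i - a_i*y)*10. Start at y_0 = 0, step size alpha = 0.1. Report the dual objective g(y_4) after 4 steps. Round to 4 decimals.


Dual ascent for LP: min 4*x1 + 4*x2, 6*x1 + 3*x2 = 9, 0 <= x_i <= 10
Step 1: y^k = 0.0, reduced costs: (4.0, 4.0)
  x^k = (0.0, 0.0), subgradient = b - a^T x = 9.0
  y^{k+1} = 0.0 + 0.1*9.0 = 0.9
Step 2: y^k = 0.9, reduced costs: (-1.4, 1.3)
  x^k = (10.0, 0.0), subgradient = b - a^T x = -51.0
  y^{k+1} = 0.9 + 0.1*-51.0 = -4.2
Step 3: y^k = -4.2, reduced costs: (29.2, 16.6)
  x^k = (0.0, 0.0), subgradient = b - a^T x = 9.0
  y^{k+1} = -4.2 + 0.1*9.0 = -3.3
Step 4: y^k = -3.3, reduced costs: (23.8, 13.9)
  x^k = (0.0, 0.0), subgradient = b - a^T x = 9.0
  y^{k+1} = -3.3 + 0.1*9.0 = -2.4
Dual objective at y_4 = -2.4: reduced costs (18.4, 11.2), box minimizer x = (0.0, 0.0)
g(y_4) = b*y + (c1 - a1*y)*x1 + (c2 - a2*y)*x2 = 9*(-2.4) + 18.4*0.0 + 11.2*0.0 = -21.6 + 0.0 + 0.0 = -21.6


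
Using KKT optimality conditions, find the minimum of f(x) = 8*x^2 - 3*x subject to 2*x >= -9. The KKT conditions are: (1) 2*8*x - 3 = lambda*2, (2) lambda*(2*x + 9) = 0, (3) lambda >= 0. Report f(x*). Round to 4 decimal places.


Step 1: Try lambda = 0 (constraint inactive).
Stationarity: 2*8*x - 3 = 0
x* = 3/(2*8) = 0.1875
Check constraint: 2*0.1875 = 0.375 >= -9 -- satisfied.
Step 2: Compute optimal value.
f(x*) = 8*0.1875^2 - 3*0.1875 = -0.2813


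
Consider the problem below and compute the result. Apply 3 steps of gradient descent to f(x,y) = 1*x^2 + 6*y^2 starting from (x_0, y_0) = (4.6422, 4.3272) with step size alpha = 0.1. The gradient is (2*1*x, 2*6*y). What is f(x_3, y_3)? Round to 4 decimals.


Gradient descent on f(x,y) = 1*x^2 + 6*y^2.
Starting point: (4.6422, 4.3272), alpha = 0.1
Step 1: grad_x = 2*1*4.6422 = 9.2844, grad_y = 2*6*4.3272 = 51.9264
  x_1 = 4.6422 - 0.1*9.2844 = 3.7138
  y_1 = 4.3272 - 0.1*51.9264 = -0.8654
Step 2: grad_x = 2*1*3.7138 = 7.4275, grad_y = 2*6*-0.8654 = -10.3853
  x_2 = 3.7138 - 0.1*7.4275 = 2.971
  y_2 = -0.8654 - 0.1*-10.3853 = 0.1731
Step 3: grad_x = 2*1*2.971 = 5.942, grad_y = 2*6*0.1731 = 2.0771
  x_3 = 2.971 - 0.1*5.942 = 2.3768
  y_3 = 0.1731 - 0.1*2.0771 = -0.0346
f(2.3768, -0.0346) = 1*2.3768^2 + 6*(-0.0346)^2 = 5.6564


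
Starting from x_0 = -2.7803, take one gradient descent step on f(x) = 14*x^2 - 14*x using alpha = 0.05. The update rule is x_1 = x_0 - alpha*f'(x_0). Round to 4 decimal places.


We compute the gradient at x_0 and apply the update.
f'(x) = 28*x - 14
f'(-2.7803) = 28*-2.7803 - 14 = -91.8484
x_1 = -2.7803 - 0.05*-91.8484 = 1.8121


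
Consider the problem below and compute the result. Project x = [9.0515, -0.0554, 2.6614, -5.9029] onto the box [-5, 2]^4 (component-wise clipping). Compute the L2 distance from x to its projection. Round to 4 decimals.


Project each component onto [-5, 2].
clip(9.0515) = 2.0, clip(-0.0554) = -0.0554, clip(2.6614) = 2.0, clip(-5.9029) = -5.0
Projection = [2.0, -0.0554, 2.0, -5.0]
Squared diffs: [49.7237, 0.0, 0.4374, 0.8152]
Distance = sqrt(50.9763) = 7.1398


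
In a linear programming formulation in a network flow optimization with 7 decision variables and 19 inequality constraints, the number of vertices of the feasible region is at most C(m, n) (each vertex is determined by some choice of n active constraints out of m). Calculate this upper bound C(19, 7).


Each vertex corresponds to some choice of n active constraints out of m, so the number of vertices is at most C(m, n) = m! / (n!(m-n)!).
m = 19, n = 7
Numerator: 19 * 18 * 17 * 16 * 15 * 14 * 13
Denominator: 7! = 5040
C(19, 7) = 50388


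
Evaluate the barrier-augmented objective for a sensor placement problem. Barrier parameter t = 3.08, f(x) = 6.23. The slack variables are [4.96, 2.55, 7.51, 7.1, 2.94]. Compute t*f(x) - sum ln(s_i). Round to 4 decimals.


Step 1: Compute log-barrier.
ln values: [1.6014, 0.9361, 2.0162, 1.9601, 1.0784]
phi = -(1.6014 + 0.9361 + 2.0162 + 1.9601 + 1.0784) = -7.5922
Step 2: Compute augmented objective.
t*f(x) = 3.08*6.23 = 19.1884
Total = 19.1884 - 7.5922 = 11.5962


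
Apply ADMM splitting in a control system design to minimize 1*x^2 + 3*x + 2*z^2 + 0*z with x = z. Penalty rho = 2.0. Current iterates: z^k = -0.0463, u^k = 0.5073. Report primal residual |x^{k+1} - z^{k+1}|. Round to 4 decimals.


ADMM iteration with rho = 2.0, z^k = -0.0463, u^k = 0.5073
Step 1: x-update.
Minimize 1*x^2 + 3*x + (2.0/2)*(x + 0.0463 + 0.5073)^2
FOC: (2*1 + 2.0)*x = -3 + 2.0*(-0.0463 - 0.5073)
x^{k+1} = -1.0268
Step 2: z-update.
Minimize 2*z^2 + 0*z + (2.0/2)*(-1.0268 - z + 0.5073)^2
FOC: (2*2 + 2.0)*z = 0 + 2.0*(-1.0268 + 0.5073)
z^{k+1} = -0.1732
Step 3: u-update.
u^{k+1} = 0.5073 - 1.0268 + 0.1732 = -0.3463
Step 4: Primal residual = |-1.0268 + 0.1732| = 0.8536


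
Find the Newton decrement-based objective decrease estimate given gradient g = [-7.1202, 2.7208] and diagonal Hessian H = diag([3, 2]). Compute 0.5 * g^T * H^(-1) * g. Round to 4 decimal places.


Step 1: H is diagonal, so H^(-1) * g = [-2.3734, 1.3604].
Step 2: g^T H^(-1) g = sum_i g_i^2 / H_ii
  = (-7.1202)^2/3 + (2.7208)^2/2
  = 16.8991 + 3.7014 = 20.6005
Step 3: Objective decrease = 0.5 * g^T H^(-1) g = 10.3002


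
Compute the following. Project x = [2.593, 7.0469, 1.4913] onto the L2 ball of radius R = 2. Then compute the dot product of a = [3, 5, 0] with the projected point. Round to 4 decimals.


Step 1: Compute ||x|| (intermediates to 6 decimals).
||x|| = sqrt(2.593^2 + 7.0469^2 + 1.4913^2) = 7.655483
Step 2: Project.
Since ||x|| > R, scale = R/||x|| = 2/7.655483 = 0.261251, proj(x) = scale * x
proj(x) = [0.677424, 1.84101, 0.389604]
Step 3: Dot product.
a^T * proj(x) = 3*0.677424 + 5*1.84101 + 0*0.389604 = 11.2373


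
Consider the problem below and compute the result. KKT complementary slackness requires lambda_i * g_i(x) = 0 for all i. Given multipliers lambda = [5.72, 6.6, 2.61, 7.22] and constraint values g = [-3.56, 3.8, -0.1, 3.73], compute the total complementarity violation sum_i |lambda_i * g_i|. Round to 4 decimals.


KKT complementary slackness check:
lambda_1 * g_1 = 5.72 * -3.56 = -20.3632
lambda_2 * g_2 = 6.6 * 3.8 = 25.08
lambda_3 * g_3 = 2.61 * -0.1 = -0.261
lambda_4 * g_4 = 7.22 * 3.73 = 26.9306
Total violation = 20.3632 + 25.08 + 0.261 + 26.9306 = 72.6348


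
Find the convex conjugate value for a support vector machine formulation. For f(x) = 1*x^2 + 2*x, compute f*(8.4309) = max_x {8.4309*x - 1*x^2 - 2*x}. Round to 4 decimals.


f*(y) = sup_x {y*x - a*x^2 - b*x} = sup_x {(y-b)*x - a*x^2}
FOC: (y - b) - 2a*x = 0 => x* = (y - b)/(2a)
x* = (8.4309 - 2)/(2*1) = 3.2155
f*(8.4309) = (y-b)^2/(4a) = (8.4309 - 2)^2/(4*1)
= 41.3565/4 = 10.3391


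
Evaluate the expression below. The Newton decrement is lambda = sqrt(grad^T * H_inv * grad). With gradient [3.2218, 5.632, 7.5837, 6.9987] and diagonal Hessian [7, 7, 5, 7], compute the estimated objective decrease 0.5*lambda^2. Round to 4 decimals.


Step 1: H is diagonal, so H^(-1) * g = [0.4603, 0.8046, 1.5167, 0.9998].
Step 2: g^T H^(-1) g = sum_i g_i^2 / H_ii
  = (3.2218)^2/7 + (5.632)^2/7 + (7.5837)^2/5 + (6.9987)^2/7
  = 1.4829 + 4.5313 + 11.5025 + 6.9974 = 24.5141
Step 3: Objective decrease = 0.5 * g^T H^(-1) g = 12.2571


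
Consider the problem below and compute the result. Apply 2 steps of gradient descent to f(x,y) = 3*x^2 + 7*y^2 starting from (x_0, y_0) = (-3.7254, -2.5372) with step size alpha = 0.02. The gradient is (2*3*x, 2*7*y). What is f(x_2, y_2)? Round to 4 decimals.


Gradient descent on f(x,y) = 3*x^2 + 7*y^2.
Starting point: (-3.7254, -2.5372), alpha = 0.02
Step 1: grad_x = 2*3*-3.7254 = -22.3524, grad_y = 2*7*-2.5372 = -35.5208
  x_1 = -3.7254 - 0.02*-22.3524 = -3.2784
  y_1 = -2.5372 - 0.02*-35.5208 = -1.8268
Step 2: grad_x = 2*3*-3.2784 = -19.6701, grad_y = 2*7*-1.8268 = -25.575
  x_2 = -3.2784 - 0.02*-19.6701 = -2.8849
  y_2 = -1.8268 - 0.02*-25.575 = -1.3153
f(-2.8849, -1.3153) = 3*(-2.8849)^2 + 7*(-1.3153)^2 = 37.0786


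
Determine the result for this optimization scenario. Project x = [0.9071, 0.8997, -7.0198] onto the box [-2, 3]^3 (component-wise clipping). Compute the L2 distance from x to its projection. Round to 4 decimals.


Project each component onto [-2, 3].
clip(0.9071) = 0.9071, clip(0.8997) = 0.8997, clip(-7.0198) = -2.0
Projection = [0.9071, 0.8997, -2.0]
Squared diffs: [0.0, 0.0, 25.1984]
Distance = sqrt(25.1984) = 5.0198


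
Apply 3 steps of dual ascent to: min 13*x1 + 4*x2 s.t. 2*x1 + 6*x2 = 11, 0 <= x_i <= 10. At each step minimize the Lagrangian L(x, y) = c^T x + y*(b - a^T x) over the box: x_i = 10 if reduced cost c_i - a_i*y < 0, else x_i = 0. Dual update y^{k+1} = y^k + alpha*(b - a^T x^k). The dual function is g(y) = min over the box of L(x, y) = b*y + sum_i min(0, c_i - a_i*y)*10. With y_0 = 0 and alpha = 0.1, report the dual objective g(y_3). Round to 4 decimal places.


Dual ascent for LP: min 13*x1 + 4*x2, 2*x1 + 6*x2 = 11, 0 <= x_i <= 10
Step 1: y^k = 0.0, reduced costs: (13.0, 4.0)
  x^k = (0.0, 0.0), subgradient = b - a^T x = 11.0
  y^{k+1} = 0.0 + 0.1*11.0 = 1.1
Step 2: y^k = 1.1, reduced costs: (10.8, -2.6)
  x^k = (0.0, 10.0), subgradient = b - a^T x = -49.0
  y^{k+1} = 1.1 + 0.1*-49.0 = -3.8
Step 3: y^k = -3.8, reduced costs: (20.6, 26.8)
  x^k = (0.0, 0.0), subgradient = b - a^T x = 11.0
  y^{k+1} = -3.8 + 0.1*11.0 = -2.7
Dual objective at y_3 = -2.7: reduced costs (18.4, 20.2), box minimizer x = (0.0, 0.0)
g(y_3) = b*y + (c1 - a1*y)*x1 + (c2 - a2*y)*x2 = 11*(-2.7) + 18.4*0.0 + 20.2*0.0 = -29.7 + 0.0 + 0.0 = -29.7


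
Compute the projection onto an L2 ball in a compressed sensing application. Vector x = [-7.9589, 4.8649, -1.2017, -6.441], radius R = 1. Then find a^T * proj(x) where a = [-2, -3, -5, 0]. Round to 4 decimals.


Step 1: Compute ||x|| (intermediates to 6 decimals).
||x|| = sqrt((-7.9589)^2 + 4.8649^2 + (-1.2017)^2 + (-6.441)^2) = 11.399206
Step 2: Project.
Since ||x|| > R, scale = R/||x|| = 1/11.399206 = 0.087725, proj(x) = scale * x
proj(x) = [-0.698195, 0.426773, -0.105419, -0.565037]
Step 3: Dot product.
a^T * proj(x) = -2*(-0.698195) - 3*0.426773 - 5*(-0.105419) + 0*(-0.565037) = 0.6432


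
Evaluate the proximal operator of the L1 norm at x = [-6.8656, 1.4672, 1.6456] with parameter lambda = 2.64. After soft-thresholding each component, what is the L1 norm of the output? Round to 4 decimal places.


Soft-thresholding with lambda = 2.64:
prox(-6.8656) = sign(-6.8656)*max(|-6.8656| - 2.64, 0) = -4.2256
prox(1.4672) = sign(1.4672)*max(|1.4672| - 2.64, 0) = 0.0
prox(1.6456) = sign(1.6456)*max(|1.6456| - 2.64, 0) = 0.0
prox(x) = [-4.2256, 0.0, 0.0]
||prox(x)||_1 = 4.2256 + 0.0 + 0.0 = 4.2256


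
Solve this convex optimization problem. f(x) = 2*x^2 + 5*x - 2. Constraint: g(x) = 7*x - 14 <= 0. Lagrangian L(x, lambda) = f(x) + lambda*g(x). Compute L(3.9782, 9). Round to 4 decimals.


Step 1: Evaluate f(x).
f(3.9782) = 2*3.9782^2 + 5*3.9782 - 2 = 49.5432
Step 2: Evaluate g(x).
g(3.9782) = 7*3.9782 - 14 = 13.8474
Step 3: Compute Lagrangian.
L = 49.5432 + 9*13.8474 = 174.1698


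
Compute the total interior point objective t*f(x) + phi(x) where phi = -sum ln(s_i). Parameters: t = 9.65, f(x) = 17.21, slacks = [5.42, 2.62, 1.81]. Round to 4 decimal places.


Step 1: Compute log-barrier.
ln values: [1.6901, 0.9632, 0.5933]
phi = -(1.6901 + 0.9632 + 0.5933) = -3.2466
Step 2: Compute augmented objective.
t*f(x) = 9.65*17.21 = 166.0765
Total = 166.0765 - 3.2466 = 162.8299


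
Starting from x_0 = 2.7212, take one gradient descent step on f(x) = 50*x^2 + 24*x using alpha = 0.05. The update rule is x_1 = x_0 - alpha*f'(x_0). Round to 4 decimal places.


We compute the gradient at x_0 and apply the update.
f'(x) = 100*x + 24
f'(2.7212) = 100*2.7212 + 24 = 296.12
x_1 = 2.7212 - 0.05*296.12 = -12.0848


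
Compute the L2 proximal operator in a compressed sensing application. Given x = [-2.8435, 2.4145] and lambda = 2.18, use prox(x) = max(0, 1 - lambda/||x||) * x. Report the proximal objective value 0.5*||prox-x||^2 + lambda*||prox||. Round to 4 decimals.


Step 1: Compute ||x||.
||x|| = 3.7303
Step 2: Compute scaling factor.
scale = max(0, 1 - 2.18/3.7303) = 0.4156
Step 3: prox(x) = [-1.1818, 1.0035]
||prox(x)|| = 1.5503
Step 4: Proximal objective.
0.5*||prox-x||^2 = 2.3762
lambda*||prox|| = 3.3797
Total = 5.7559


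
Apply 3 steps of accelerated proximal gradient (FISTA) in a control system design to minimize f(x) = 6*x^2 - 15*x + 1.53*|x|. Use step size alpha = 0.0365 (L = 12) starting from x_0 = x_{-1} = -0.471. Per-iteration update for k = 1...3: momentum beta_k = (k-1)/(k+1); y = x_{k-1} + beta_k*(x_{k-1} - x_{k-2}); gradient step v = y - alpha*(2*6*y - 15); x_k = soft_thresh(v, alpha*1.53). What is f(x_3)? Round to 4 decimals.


FISTA on f(x) = 6*x^2 - 15*x + 1.53*|x|
L = 12, alpha = 0.0365
Iteration 1: beta = 0.0, y = -0.471 + 0.0*(-0.471 + 0.471) = -0.471
  grad(y) = -20.652, v = y - alpha*grad = 0.2828
  prox(v) = soft_thresh(0.2828, 0.0558) = 0.227
Iteration 2: beta = 0.3333, y = 0.227 + 0.3333*(0.227 + 0.471) = 0.4596
  grad(y) = -9.4848, v = y - alpha*grad = 0.8058
  prox(v) = soft_thresh(0.8058, 0.0558) = 0.75
Iteration 3: beta = 0.5, y = 0.75 + 0.5*(0.75 - 0.227) = 1.0115
  grad(y) = -2.8626, v = y - alpha*grad = 1.1159
  prox(v) = soft_thresh(1.1159, 0.0558) = 1.0601
f(x_3) = 6*1.0601^2 - 15*1.0601 + 1.53*|1.0601| = -7.5367


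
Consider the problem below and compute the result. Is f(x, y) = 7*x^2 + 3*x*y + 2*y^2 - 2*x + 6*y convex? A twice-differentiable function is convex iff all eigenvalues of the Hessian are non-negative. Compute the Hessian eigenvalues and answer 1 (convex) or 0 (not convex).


The Hessian of f(x,y) = 7*x^2 + 3*x*y + 2*y^2 - 2*x + 6*y is:
H = [[14, 3], [3, 4]]
Trace = 14 + 4 = 18
Determinant = 14*4 - (3)^2 = 47
Discriminant = (18)^2 - 4*47 = 136.0
Eigenvalues: lambda_1 = 3.169, lambda_2 = 14.831
The function is convex.

1


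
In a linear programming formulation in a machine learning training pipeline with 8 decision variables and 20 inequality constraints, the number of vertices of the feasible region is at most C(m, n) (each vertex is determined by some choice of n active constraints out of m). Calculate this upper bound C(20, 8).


Each vertex corresponds to some choice of n active constraints out of m, so the number of vertices is at most C(m, n) = m! / (n!(m-n)!).
m = 20, n = 8
Numerator: 20 * 19 * 18 * 17 * 16 * 15 * 14 * 13
Denominator: 8! = 40320
C(20, 8) = 125970


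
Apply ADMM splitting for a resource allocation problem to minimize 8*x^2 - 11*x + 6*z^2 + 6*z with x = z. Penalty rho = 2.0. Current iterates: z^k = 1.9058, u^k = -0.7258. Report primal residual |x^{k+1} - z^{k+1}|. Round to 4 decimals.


ADMM iteration with rho = 2.0, z^k = 1.9058, u^k = -0.7258
Step 1: x-update.
Minimize 8*x^2 - 11*x + (2.0/2)*(x - 1.9058 - 0.7258)^2
FOC: (2*8 + 2.0)*x = 11 + 2.0*(1.9058 + 0.7258)
x^{k+1} = 0.9035
Step 2: z-update.
Minimize 6*z^2 + 6*z + (2.0/2)*(0.9035 - z - 0.7258)^2
FOC: (2*6 + 2.0)*z = -6 + 2.0*(0.9035 - 0.7258)
z^{k+1} = -0.4032
Step 3: u-update.
u^{k+1} = -0.7258 + 0.9035 + 0.4032 = 0.5809
Step 4: Primal residual = |0.9035 + 0.4032| = 1.3067


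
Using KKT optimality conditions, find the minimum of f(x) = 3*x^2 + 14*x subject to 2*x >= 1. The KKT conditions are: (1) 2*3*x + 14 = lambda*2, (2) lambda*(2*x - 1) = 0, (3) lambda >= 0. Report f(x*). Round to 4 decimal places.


Step 1: Try lambda = 0 (constraint inactive).
x_unc = -14/(2*3) = -2.3333
Check: 2*-2.3333 = -4.6666 < 1 -- violated!
Step 2: Constraint must be active: 2*x = 1
x* = 1/2 = 0.5
lambda = (2*3*0.5 + 14)/2 = 8.5
Step 3: Compute optimal value.
f(x*) = 3*0.5^2 + 14*0.5 = 7.75


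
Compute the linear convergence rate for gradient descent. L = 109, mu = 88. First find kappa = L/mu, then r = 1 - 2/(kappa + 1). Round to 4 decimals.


Step 1: Compute the condition number.
kappa = L/mu = 109/88 = 1.2386
Step 2: Compute the convergence rate.
r = 1 - 2/(kappa + 1) = 1 - 2*mu/(L + mu) = (L - mu)/(L + mu) = 21/197 = 0.1066


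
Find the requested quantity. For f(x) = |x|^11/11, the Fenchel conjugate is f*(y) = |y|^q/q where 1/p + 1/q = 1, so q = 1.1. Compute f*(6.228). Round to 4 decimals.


The conjugate exponent q satisfies 1/p + 1/q = 1.
p = 11, so q = 11/(11 - 1) = 1.1
|y|^q = 6.228^1.1 = 7.478
f*(6.228) = 7.478 / 1.1 = 6.7982


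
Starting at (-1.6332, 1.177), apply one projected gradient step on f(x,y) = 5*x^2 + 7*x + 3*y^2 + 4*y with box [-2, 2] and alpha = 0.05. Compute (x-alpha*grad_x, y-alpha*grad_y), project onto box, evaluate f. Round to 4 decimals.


Step 1: Compute gradient at (-1.6332, 1.177).
grad_x = 2*5*-1.6332 + 7 = -9.332
grad_y = 2*3*1.177 + 4 = 11.062
Step 2: Gradient step.
x_raw = -1.6332 - 0.05*-9.332 = -1.1666
y_raw = 1.177 - 0.05*11.062 = 0.6239
Step 3: Project onto [-2, 2].
x_proj = clip(-1.1666) = -1.1666
y_proj = clip(0.6239) = 0.6239
Step 4: Evaluate f.
f(-1.1666, 0.6239) = 2.3019


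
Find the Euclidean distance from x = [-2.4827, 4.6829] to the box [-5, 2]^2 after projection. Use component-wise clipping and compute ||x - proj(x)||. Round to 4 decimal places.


Project each component onto [-5, 2].
clip(-2.4827) = -2.4827, clip(4.6829) = 2.0
Projection = [-2.4827, 2.0]
Squared diffs: [0.0, 7.198]
Distance = sqrt(7.198) = 2.6829


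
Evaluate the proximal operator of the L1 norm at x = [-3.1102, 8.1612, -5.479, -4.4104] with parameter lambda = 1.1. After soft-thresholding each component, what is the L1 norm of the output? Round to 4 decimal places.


Soft-thresholding with lambda = 1.1:
prox(-3.1102) = sign(-3.1102)*max(|-3.1102| - 1.1, 0) = -2.0102
prox(8.1612) = sign(8.1612)*max(|8.1612| - 1.1, 0) = 7.0612
prox(-5.479) = sign(-5.479)*max(|-5.479| - 1.1, 0) = -4.379
prox(-4.4104) = sign(-4.4104)*max(|-4.4104| - 1.1, 0) = -3.3104
prox(x) = [-2.0102, 7.0612, -4.379, -3.3104]
||prox(x)||_1 = 2.0102 + 7.0612 + 4.379 + 3.3104 = 16.7608


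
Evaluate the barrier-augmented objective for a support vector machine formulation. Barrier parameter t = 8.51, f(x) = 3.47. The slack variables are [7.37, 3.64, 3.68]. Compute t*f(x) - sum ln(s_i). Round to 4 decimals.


Step 1: Compute log-barrier.
ln values: [1.9974, 1.292, 1.3029]
phi = -(1.9974 + 1.292 + 1.3029) = -4.5923
Step 2: Compute augmented objective.
t*f(x) = 8.51*3.47 = 29.5297
Total = 29.5297 - 4.5923 = 24.9374


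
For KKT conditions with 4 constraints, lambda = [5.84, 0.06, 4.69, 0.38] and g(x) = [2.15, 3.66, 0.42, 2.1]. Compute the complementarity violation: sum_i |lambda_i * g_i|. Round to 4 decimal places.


KKT complementary slackness check:
lambda_1 * g_1 = 5.84 * 2.15 = 12.556
lambda_2 * g_2 = 0.06 * 3.66 = 0.2196
lambda_3 * g_3 = 4.69 * 0.42 = 1.9698
lambda_4 * g_4 = 0.38 * 2.1 = 0.798
Total violation = 12.556 + 0.2196 + 1.9698 + 0.798 = 15.5434


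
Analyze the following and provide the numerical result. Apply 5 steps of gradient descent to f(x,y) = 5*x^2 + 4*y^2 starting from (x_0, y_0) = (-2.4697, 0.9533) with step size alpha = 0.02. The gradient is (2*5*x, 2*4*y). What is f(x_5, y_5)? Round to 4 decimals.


Gradient descent on f(x,y) = 5*x^2 + 4*y^2.
Starting point: (-2.4697, 0.9533), alpha = 0.02
Step 1: grad_x = 2*5*-2.4697 = -24.697, grad_y = 2*4*0.9533 = 7.6264
  x_1 = -2.4697 - 0.02*-24.697 = -1.9758
  y_1 = 0.9533 - 0.02*7.6264 = 0.8008
Step 2: grad_x = 2*5*-1.9758 = -19.7576, grad_y = 2*4*0.8008 = 6.4062
  x_2 = -1.9758 - 0.02*-19.7576 = -1.5806
  y_2 = 0.8008 - 0.02*6.4062 = 0.6726
Step 3: grad_x = 2*5*-1.5806 = -15.8061, grad_y = 2*4*0.6726 = 5.3812
  x_3 = -1.5806 - 0.02*-15.8061 = -1.2645
  y_3 = 0.6726 - 0.02*5.3812 = 0.565
Step 4: grad_x = 2*5*-1.2645 = -12.6449, grad_y = 2*4*0.565 = 4.5202
  x_4 = -1.2645 - 0.02*-12.6449 = -1.0116
  y_4 = 0.565 - 0.02*4.5202 = 0.4746
Step 5: grad_x = 2*5*-1.0116 = -10.1159, grad_y = 2*4*0.4746 = 3.797
  x_5 = -1.0116 - 0.02*-10.1159 = -0.8093
  y_5 = 0.4746 - 0.02*3.797 = 0.3987
f(-0.8093, 0.3987) = 5*(-0.8093)^2 + 4*0.3987^2 = 3.9104


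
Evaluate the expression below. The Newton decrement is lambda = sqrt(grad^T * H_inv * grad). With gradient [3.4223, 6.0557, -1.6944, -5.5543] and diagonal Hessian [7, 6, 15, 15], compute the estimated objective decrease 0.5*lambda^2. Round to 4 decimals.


Step 1: H is diagonal, so H^(-1) * g = [0.4889, 1.0093, -0.113, -0.3703].
Step 2: g^T H^(-1) g = sum_i g_i^2 / H_ii
  = (3.4223)^2/7 + (6.0557)^2/6 + (-1.6944)^2/15 + (-5.5543)^2/15
  = 1.6732 + 6.1119 + 0.1914 + 2.0567 = 10.0332
Step 3: Objective decrease = 0.5 * g^T H^(-1) g = 5.0166


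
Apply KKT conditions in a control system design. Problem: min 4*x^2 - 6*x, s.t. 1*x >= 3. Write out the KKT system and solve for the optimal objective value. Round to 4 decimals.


Step 1: Try lambda = 0 (constraint inactive).
x_unc = 6/(2*4) = 0.75
Check: 1*0.75 = 0.75 < 3 -- violated!
Step 2: Constraint must be active: 1*x = 3
x* = 3/1 = 3.0
lambda = (2*4*3.0 - 6)/1 = 18.0
Step 3: Compute optimal value.
f(x*) = 4*3.0^2 - 6*3.0 = 18.0


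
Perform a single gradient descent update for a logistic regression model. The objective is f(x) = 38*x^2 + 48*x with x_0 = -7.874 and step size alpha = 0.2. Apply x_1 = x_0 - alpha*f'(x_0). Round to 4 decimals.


We compute the gradient at x_0 and apply the update.
f'(x) = 76*x + 48
f'(-7.874) = 76*-7.874 + 48 = -550.424
x_1 = -7.874 - 0.2*-550.424 = 102.2108


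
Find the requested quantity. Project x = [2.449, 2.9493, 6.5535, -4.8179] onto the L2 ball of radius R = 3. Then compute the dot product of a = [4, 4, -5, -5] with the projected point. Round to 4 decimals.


Step 1: Compute ||x|| (intermediates to 6 decimals).
||x|| = sqrt(2.449^2 + 2.9493^2 + 6.5535^2 + (-4.8179)^2) = 8.992024
Step 2: Project.
Since ||x|| > R, scale = R/||x|| = 3/8.992024 = 0.333629, proj(x) = scale * x
proj(x) = [0.817057, 0.983972, 2.186438, -1.607391]
Step 3: Dot product.
a^T * proj(x) = 4*0.817057 + 4*0.983972 - 5*2.186438 - 5*(-1.607391) = 4.3089


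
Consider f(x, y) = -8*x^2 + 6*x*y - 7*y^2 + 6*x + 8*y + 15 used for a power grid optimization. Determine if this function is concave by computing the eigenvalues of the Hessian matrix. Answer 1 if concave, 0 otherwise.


The Hessian of f(x,y) = -8*x^2 + 6*x*y - 7*y^2 + 6*x + 8*y + 15 is:
H = [[-16, 6], [6, -14]]
Trace = -16 - 14 = -30
Determinant = -16*-14 - (6)^2 = 188
Discriminant = (-30)^2 - 4*188 = 148.0
Eigenvalues: lambda_1 = -21.0828, lambda_2 = -8.9172
The function is concave.

1


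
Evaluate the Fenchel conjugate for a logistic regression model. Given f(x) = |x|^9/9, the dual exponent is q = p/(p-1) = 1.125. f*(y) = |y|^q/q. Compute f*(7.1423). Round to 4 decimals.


The conjugate exponent q satisfies 1/p + 1/q = 1.
p = 9, so q = 9/(9 - 1) = 1.125
|y|^q = 7.1423^1.125 = 9.132
f*(7.1423) = 9.132 / 1.125 = 8.1174


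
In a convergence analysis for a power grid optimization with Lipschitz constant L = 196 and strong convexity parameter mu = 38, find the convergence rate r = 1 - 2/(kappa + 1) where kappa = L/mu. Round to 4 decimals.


Step 1: Compute the condition number.
kappa = L/mu = 196/38 = 5.1579
Step 2: Compute the convergence rate.
r = 1 - 2/(kappa + 1) = 1 - 2*mu/(L + mu) = (L - mu)/(L + mu) = 158/234 = 0.6752


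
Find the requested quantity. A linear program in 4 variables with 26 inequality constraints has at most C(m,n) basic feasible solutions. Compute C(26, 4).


Each vertex corresponds to some choice of n active constraints out of m, so the number of vertices is at most C(m, n) = m! / (n!(m-n)!).
m = 26, n = 4
Numerator: 26 * 25 * 24 * 23
Denominator: 4! = 24
C(26, 4) = 14950


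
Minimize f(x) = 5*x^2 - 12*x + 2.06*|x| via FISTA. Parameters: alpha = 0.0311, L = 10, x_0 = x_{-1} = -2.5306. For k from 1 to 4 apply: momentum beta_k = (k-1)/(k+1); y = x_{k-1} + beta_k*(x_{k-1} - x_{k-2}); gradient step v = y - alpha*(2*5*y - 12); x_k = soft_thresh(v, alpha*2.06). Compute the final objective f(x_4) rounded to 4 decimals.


FISTA on f(x) = 5*x^2 - 12*x + 2.06*|x|
L = 10, alpha = 0.0311
Iteration 1: beta = 0.0, y = -2.5306 + 0.0*(-2.5306 + 2.5306) = -2.5306
  grad(y) = -37.306, v = y - alpha*grad = -1.3704
  prox(v) = soft_thresh(-1.3704, 0.0641) = -1.3063
Iteration 2: beta = 0.3333, y = -1.3063 + 0.3333*(-1.3063 + 2.5306) = -0.8982
  grad(y) = -20.9822, v = y - alpha*grad = -0.2457
  prox(v) = soft_thresh(-0.2457, 0.0641) = -0.1816
Iteration 3: beta = 0.5, y = -0.1816 + 0.5*(-0.1816 + 1.3063) = 0.3807
  grad(y) = -8.1926, v = y - alpha*grad = 0.6355
  prox(v) = soft_thresh(0.6355, 0.0641) = 0.5715
Iteration 4: beta = 0.6, y = 0.5715 + 0.6*(0.5715 + 0.1816) = 1.0233
  grad(y) = -1.7669, v = y - alpha*grad = 1.0783
  prox(v) = soft_thresh(1.0783, 0.0641) = 1.0142
f(x_4) = 5*1.0142^2 - 12*1.0142 + 2.06*|1.0142| = -4.9381


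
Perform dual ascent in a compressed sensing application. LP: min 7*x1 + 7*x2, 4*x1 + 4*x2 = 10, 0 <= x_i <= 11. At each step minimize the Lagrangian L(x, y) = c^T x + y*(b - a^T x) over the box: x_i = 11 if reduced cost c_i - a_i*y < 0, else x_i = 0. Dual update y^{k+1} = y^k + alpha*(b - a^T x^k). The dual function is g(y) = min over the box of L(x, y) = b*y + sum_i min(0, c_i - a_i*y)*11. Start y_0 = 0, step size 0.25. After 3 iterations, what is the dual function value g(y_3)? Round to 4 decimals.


Dual ascent for LP: min 7*x1 + 7*x2, 4*x1 + 4*x2 = 10, 0 <= x_i <= 11
Step 1: y^k = 0.0, reduced costs: (7.0, 7.0)
  x^k = (0.0, 0.0), subgradient = b - a^T x = 10.0
  y^{k+1} = 0.0 + 0.25*10.0 = 2.5
Step 2: y^k = 2.5, reduced costs: (-3.0, -3.0)
  x^k = (11.0, 11.0), subgradient = b - a^T x = -78.0
  y^{k+1} = 2.5 + 0.25*-78.0 = -17.0
Step 3: y^k = -17.0, reduced costs: (75.0, 75.0)
  x^k = (0.0, 0.0), subgradient = b - a^T x = 10.0
  y^{k+1} = -17.0 + 0.25*10.0 = -14.5
Dual objective at y_3 = -14.5: reduced costs (65.0, 65.0), box minimizer x = (0.0, 0.0)
g(y_3) = b*y + (c1 - a1*y)*x1 + (c2 - a2*y)*x2 = 10*(-14.5) + 65.0*0.0 + 65.0*0.0 = -145.0 + 0.0 + 0.0 = -145.0


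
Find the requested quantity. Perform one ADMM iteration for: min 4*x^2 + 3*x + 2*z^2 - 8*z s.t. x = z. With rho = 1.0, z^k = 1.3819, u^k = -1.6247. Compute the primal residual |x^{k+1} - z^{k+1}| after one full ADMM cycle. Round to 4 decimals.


ADMM iteration with rho = 1.0, z^k = 1.3819, u^k = -1.6247
Step 1: x-update.
Minimize 4*x^2 + 3*x + (1.0/2)*(x - 1.3819 - 1.6247)^2
FOC: (2*4 + 1.0)*x = -3 + 1.0*(1.3819 + 1.6247)
x^{k+1} = 0.0007
Step 2: z-update.
Minimize 2*z^2 - 8*z + (1.0/2)*(0.0007 - z - 1.6247)^2
FOC: (2*2 + 1.0)*z = 8 + 1.0*(0.0007 - 1.6247)
z^{k+1} = 1.2752
Step 3: u-update.
u^{k+1} = -1.6247 + 0.0007 - 1.2752 = -2.8992
Step 4: Primal residual = |0.0007 - 1.2752| = 1.2745


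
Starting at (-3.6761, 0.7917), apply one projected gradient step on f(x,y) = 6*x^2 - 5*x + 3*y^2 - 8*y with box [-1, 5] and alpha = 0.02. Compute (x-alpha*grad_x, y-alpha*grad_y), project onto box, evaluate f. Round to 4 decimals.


Step 1: Compute gradient at (-3.6761, 0.7917).
grad_x = 2*6*-3.6761 - 5 = -49.1132
grad_y = 2*3*0.7917 - 8 = -3.2498
Step 2: Gradient step.
x_raw = -3.6761 - 0.02*-49.1132 = -2.6938
y_raw = 0.7917 - 0.02*-3.2498 = 0.8567
Step 3: Project onto [-1, 5].
x_proj = clip(-2.6938) = -1.0
y_proj = clip(0.8567) = 0.8567
Step 4: Evaluate f.
f(-1.0, 0.8567) = 6.3482


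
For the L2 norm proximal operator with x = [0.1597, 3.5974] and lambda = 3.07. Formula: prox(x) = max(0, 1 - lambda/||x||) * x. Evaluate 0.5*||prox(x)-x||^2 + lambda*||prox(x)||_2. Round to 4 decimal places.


Step 1: Compute ||x||.
||x|| = 3.6009
Step 2: Compute scaling factor.
scale = max(0, 1 - 3.07/3.6009) = 0.1474
Step 3: prox(x) = [0.0235, 0.5304]
||prox(x)|| = 0.5309
Step 4: Proximal objective.
0.5*||prox-x||^2 = 4.7125
lambda*||prox|| = 1.6299
Total = 6.3424


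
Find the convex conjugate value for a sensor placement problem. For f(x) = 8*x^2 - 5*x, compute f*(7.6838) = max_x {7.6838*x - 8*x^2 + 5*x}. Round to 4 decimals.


f*(y) = sup_x {y*x - a*x^2 - b*x} = sup_x {(y-b)*x - a*x^2}
FOC: (y - b) - 2a*x = 0 => x* = (y - b)/(2a)
x* = (7.6838 + 5)/(2*8) = 0.7927
f*(7.6838) = (y-b)^2/(4a) = (7.6838 + 5)^2/(4*8)
= 160.8788/32 = 5.0275


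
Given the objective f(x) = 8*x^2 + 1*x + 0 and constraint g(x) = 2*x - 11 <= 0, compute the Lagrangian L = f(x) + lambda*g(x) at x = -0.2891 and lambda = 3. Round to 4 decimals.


Step 1: Evaluate f(x).
f(-0.2891) = 8*(-0.2891)^2 + 1*(-0.2891) + 0 = 0.3795
Step 2: Evaluate g(x).
g(-0.2891) = 2*-0.2891 - 11 = -11.5782
Step 3: Compute Lagrangian.
L = 0.3795 + 3*-11.5782 = -34.3551


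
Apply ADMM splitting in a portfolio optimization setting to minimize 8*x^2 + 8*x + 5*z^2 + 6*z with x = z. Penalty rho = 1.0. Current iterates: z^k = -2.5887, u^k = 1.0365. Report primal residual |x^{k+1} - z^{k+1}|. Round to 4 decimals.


ADMM iteration with rho = 1.0, z^k = -2.5887, u^k = 1.0365
Step 1: x-update.
Minimize 8*x^2 + 8*x + (1.0/2)*(x + 2.5887 + 1.0365)^2
FOC: (2*8 + 1.0)*x = -8 + 1.0*(-2.5887 - 1.0365)
x^{k+1} = -0.6838
Step 2: z-update.
Minimize 5*z^2 + 6*z + (1.0/2)*(-0.6838 - z + 1.0365)^2
FOC: (2*5 + 1.0)*z = -6 + 1.0*(-0.6838 + 1.0365)
z^{k+1} = -0.5134
Step 3: u-update.
u^{k+1} = 1.0365 - 0.6838 + 0.5134 = 0.8661
Step 4: Primal residual = |-0.6838 + 0.5134| = 0.1704


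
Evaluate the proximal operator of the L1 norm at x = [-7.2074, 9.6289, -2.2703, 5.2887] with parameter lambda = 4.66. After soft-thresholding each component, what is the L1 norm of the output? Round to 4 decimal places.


Soft-thresholding with lambda = 4.66:
prox(-7.2074) = sign(-7.2074)*max(|-7.2074| - 4.66, 0) = -2.5474
prox(9.6289) = sign(9.6289)*max(|9.6289| - 4.66, 0) = 4.9689
prox(-2.2703) = sign(-2.2703)*max(|-2.2703| - 4.66, 0) = 0.0
prox(5.2887) = sign(5.2887)*max(|5.2887| - 4.66, 0) = 0.6287
prox(x) = [-2.5474, 4.9689, 0.0, 0.6287]
||prox(x)||_1 = 2.5474 + 4.9689 + 0.0 + 0.6287 = 8.145


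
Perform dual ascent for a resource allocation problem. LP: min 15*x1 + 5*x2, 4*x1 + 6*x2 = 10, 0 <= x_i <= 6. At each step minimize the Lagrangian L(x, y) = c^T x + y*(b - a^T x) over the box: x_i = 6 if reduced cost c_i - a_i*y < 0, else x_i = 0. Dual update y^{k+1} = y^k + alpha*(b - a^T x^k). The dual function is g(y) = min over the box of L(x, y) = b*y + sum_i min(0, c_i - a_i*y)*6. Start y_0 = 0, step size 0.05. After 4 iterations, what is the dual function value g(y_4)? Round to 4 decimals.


Dual ascent for LP: min 15*x1 + 5*x2, 4*x1 + 6*x2 = 10, 0 <= x_i <= 6
Step 1: y^k = 0.0, reduced costs: (15.0, 5.0)
  x^k = (0.0, 0.0), subgradient = b - a^T x = 10.0
  y^{k+1} = 0.0 + 0.05*10.0 = 0.5
Step 2: y^k = 0.5, reduced costs: (13.0, 2.0)
  x^k = (0.0, 0.0), subgradient = b - a^T x = 10.0
  y^{k+1} = 0.5 + 0.05*10.0 = 1.0
Step 3: y^k = 1.0, reduced costs: (11.0, -1.0)
  x^k = (0.0, 6.0), subgradient = b - a^T x = -26.0
  y^{k+1} = 1.0 + 0.05*-26.0 = -0.3
Step 4: y^k = -0.3, reduced costs: (16.2, 6.8)
  x^k = (0.0, 0.0), subgradient = b - a^T x = 10.0
  y^{k+1} = -0.3 + 0.05*10.0 = 0.2
Dual objective at y_4 = 0.2: reduced costs (14.2, 3.8), box minimizer x = (0.0, 0.0)
g(y_4) = b*y + (c1 - a1*y)*x1 + (c2 - a2*y)*x2 = 10*0.2 + 14.2*0.0 + 3.8*0.0 = 2.0 + 0.0 + 0.0 = 2.0


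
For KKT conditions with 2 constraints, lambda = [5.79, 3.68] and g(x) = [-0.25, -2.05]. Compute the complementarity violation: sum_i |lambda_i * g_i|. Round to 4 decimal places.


KKT complementary slackness check:
lambda_1 * g_1 = 5.79 * -0.25 = -1.4475
lambda_2 * g_2 = 3.68 * -2.05 = -7.544
Total violation = 1.4475 + 7.544 = 8.9915


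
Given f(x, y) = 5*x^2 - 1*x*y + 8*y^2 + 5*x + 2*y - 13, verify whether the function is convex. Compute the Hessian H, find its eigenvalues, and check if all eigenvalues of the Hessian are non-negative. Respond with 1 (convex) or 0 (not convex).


The Hessian of f(x,y) = 5*x^2 - 1*x*y + 8*y^2 + 5*x + 2*y - 13 is:
H = [[10, -1], [-1, 16]]
Trace = 10 + 16 = 26
Determinant = 10*16 - (-1)^2 = 159
Discriminant = (26)^2 - 4*159 = 40.0
Eigenvalues: lambda_1 = 9.8377, lambda_2 = 16.1623
The function is convex.

1


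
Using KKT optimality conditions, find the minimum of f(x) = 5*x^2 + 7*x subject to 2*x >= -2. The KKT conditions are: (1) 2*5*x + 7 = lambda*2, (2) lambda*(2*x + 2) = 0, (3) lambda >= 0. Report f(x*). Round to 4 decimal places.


Step 1: Try lambda = 0 (constraint inactive).
Stationarity: 2*5*x + 7 = 0
x* = -7/(2*5) = -0.7
Check constraint: 2*-0.7 = -1.4 >= -2 -- satisfied.
Step 2: Compute optimal value.
f(x*) = 5*(-0.7)^2 + 7*(-0.7) = -2.45


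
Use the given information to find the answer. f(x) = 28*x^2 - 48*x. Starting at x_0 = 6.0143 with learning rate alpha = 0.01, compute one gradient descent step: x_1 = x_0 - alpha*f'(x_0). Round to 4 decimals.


We compute the gradient at x_0 and apply the update.
f'(x) = 56*x - 48
f'(6.0143) = 56*6.0143 - 48 = 288.8008
x_1 = 6.0143 - 0.01*288.8008 = 3.1263


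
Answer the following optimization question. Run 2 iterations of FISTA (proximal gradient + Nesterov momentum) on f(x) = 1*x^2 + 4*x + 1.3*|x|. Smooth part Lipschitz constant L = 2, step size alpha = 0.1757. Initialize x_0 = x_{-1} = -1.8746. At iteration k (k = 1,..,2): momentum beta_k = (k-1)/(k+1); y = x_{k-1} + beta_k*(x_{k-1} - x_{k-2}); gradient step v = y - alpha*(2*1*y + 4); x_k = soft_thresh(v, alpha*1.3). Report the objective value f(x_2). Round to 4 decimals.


FISTA on f(x) = 1*x^2 + 4*x + 1.3*|x|
L = 2, alpha = 0.1757
Iteration 1: beta = 0.0, y = -1.8746 + 0.0*(-1.8746 + 1.8746) = -1.8746
  grad(y) = 0.2508, v = y - alpha*grad = -1.9187
  prox(v) = soft_thresh(-1.9187, 0.2284) = -1.6903
Iteration 2: beta = 0.3333, y = -1.6903 + 0.3333*(-1.6903 + 1.8746) = -1.6288
  grad(y) = 0.7424, v = y - alpha*grad = -1.7592
  prox(v) = soft_thresh(-1.7592, 0.2284) = -1.5308
f(x_2) = 1*(-1.5308)^2 + 4*(-1.5308) + 1.3*|-1.5308| = -1.7898


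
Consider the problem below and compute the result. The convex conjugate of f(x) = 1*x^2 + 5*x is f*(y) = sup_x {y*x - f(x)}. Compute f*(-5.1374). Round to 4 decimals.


f*(y) = sup_x {y*x - a*x^2 - b*x} = sup_x {(y-b)*x - a*x^2}
FOC: (y - b) - 2a*x = 0 => x* = (y - b)/(2a)
x* = (-5.1374 - 5)/(2*1) = -5.0687
f*(-5.1374) = (y-b)^2/(4a) = (-5.1374 - 5)^2/(4*1)
= 102.7669/4 = 25.6917


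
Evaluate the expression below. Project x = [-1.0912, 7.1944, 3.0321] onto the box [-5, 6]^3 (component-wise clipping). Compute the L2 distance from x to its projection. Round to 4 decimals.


Project each component onto [-5, 6].
clip(-1.0912) = -1.0912, clip(7.1944) = 6.0, clip(3.0321) = 3.0321
Projection = [-1.0912, 6.0, 3.0321]
Squared diffs: [0.0, 1.4266, 0.0]
Distance = sqrt(1.4266) = 1.1944


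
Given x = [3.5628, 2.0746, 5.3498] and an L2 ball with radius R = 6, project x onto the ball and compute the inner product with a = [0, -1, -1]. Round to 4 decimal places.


Step 1: Compute ||x|| (intermediates to 6 decimals).
||x|| = sqrt(3.5628^2 + 2.0746^2 + 5.3498^2) = 6.7541
Step 2: Project.
Since ||x|| > R, scale = R/||x|| = 6/6.7541 = 0.888349, proj(x) = scale * x
proj(x) = [3.16501, 1.842969, 4.752489]
Step 3: Dot product.
a^T * proj(x) = 0*3.16501 - 1*1.842969 - 1*4.752489 = -6.5955


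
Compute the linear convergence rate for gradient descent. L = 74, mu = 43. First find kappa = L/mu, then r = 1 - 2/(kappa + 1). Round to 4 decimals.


Step 1: Compute the condition number.
kappa = L/mu = 74/43 = 1.7209
Step 2: Compute the convergence rate.
r = 1 - 2/(kappa + 1) = 1 - 2*mu/(L + mu) = (L - mu)/(L + mu) = 31/117 = 0.265


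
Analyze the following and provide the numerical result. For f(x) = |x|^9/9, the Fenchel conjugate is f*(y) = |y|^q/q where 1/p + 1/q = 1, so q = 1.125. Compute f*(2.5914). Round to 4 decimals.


The conjugate exponent q satisfies 1/p + 1/q = 1.
p = 9, so q = 9/(9 - 1) = 1.125
|y|^q = 2.5914^1.125 = 2.9189
f*(2.5914) = 2.9189 / 1.125 = 2.5946


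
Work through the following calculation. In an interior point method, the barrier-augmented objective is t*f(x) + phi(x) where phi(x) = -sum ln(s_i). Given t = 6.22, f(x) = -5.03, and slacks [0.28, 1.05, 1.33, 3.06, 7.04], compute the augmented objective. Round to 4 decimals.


Step 1: Compute log-barrier.
ln values: [-1.273, 0.0488, 0.2852, 1.1184, 1.9516]
phi = -(-1.273 + 0.0488 + 0.2852 + 1.1184 + 1.9516) = -2.131
Step 2: Compute augmented objective.
t*f(x) = 6.22*-5.03 = -31.2866
Total = -31.2866 - 2.131 = -33.4176


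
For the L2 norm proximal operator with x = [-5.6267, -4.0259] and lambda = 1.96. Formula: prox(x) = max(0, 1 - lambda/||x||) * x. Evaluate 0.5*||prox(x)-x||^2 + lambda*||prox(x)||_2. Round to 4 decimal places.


Step 1: Compute ||x||.
||x|| = 6.9186
Step 2: Compute scaling factor.
scale = max(0, 1 - 1.96/6.9186) = 0.7167
Step 3: prox(x) = [-4.0327, -2.8854]
||prox(x)|| = 4.9586
Step 4: Proximal objective.
0.5*||prox-x||^2 = 1.9208
lambda*||prox|| = 9.7189
Total = 11.6397


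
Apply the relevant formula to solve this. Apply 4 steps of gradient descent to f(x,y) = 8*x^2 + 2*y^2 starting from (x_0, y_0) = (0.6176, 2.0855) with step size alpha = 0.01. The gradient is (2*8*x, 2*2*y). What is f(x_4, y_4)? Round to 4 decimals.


Gradient descent on f(x,y) = 8*x^2 + 2*y^2.
Starting point: (0.6176, 2.0855), alpha = 0.01
Step 1: grad_x = 2*8*0.6176 = 9.8816, grad_y = 2*2*2.0855 = 8.342
  x_1 = 0.6176 - 0.01*9.8816 = 0.5188
  y_1 = 2.0855 - 0.01*8.342 = 2.0021
Step 2: grad_x = 2*8*0.5188 = 8.3005, grad_y = 2*2*2.0021 = 8.0083
  x_2 = 0.5188 - 0.01*8.3005 = 0.4358
  y_2 = 2.0021 - 0.01*8.0083 = 1.922
Step 3: grad_x = 2*8*0.4358 = 6.9725, grad_y = 2*2*1.922 = 7.688
  x_3 = 0.4358 - 0.01*6.9725 = 0.3661
  y_3 = 1.922 - 0.01*7.688 = 1.8451
Step 4: grad_x = 2*8*0.3661 = 5.8569, grad_y = 2*2*1.8451 = 7.3805
  x_4 = 0.3661 - 0.01*5.8569 = 0.3075
  y_4 = 1.8451 - 0.01*7.3805 = 1.7713
f(0.3075, 1.7713) = 8*0.3075^2 + 2*1.7713^2 = 7.0315
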